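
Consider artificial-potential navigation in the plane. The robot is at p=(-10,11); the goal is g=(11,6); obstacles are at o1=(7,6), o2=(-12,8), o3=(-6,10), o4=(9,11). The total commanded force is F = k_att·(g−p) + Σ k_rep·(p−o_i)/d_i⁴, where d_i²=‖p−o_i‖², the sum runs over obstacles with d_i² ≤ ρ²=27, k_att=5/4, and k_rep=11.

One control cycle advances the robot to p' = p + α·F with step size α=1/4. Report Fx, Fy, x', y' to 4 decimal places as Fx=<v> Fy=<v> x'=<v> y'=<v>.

Fx=26.2279 Fy=-6.0167 x'=-3.4430 y'=9.4958

F_att = 5/4·(g−p) = 5/4·(21,-5) = (26.2500,-6.2500)
o1: d²=314 > ρ²=27 → inactive
o2: d²=13 ≤ ρ²=27; F_rep = 11·(2,3)/13² = (0.1302,0.1953)
o3: d²=17 ≤ ρ²=27; F_rep = 11·(-4,1)/17² = (-0.1522,0.0381)
o4: d²=361 > ρ²=27 → inactive
F = F_att + ΣF_rep = (26.2279,-6.0167)
p' = p + 1/4·F = (-3.4430,9.4958)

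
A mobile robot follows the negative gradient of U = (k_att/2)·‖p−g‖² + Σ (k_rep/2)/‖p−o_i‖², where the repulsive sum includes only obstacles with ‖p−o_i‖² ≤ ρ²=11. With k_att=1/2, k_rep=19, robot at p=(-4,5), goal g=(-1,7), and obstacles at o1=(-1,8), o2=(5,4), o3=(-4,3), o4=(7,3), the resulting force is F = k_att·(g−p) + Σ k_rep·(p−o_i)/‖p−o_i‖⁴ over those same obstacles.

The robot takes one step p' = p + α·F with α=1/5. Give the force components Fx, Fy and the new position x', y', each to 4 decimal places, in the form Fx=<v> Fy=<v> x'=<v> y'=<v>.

F_att = 1/2·(g−p) = 1/2·(3,2) = (1.5000,1.0000)
o1: d²=18 > ρ²=11 → inactive
o2: d²=82 > ρ²=11 → inactive
o3: d²=4 ≤ ρ²=11; F_rep = 19·(0,2)/4² = (0.0000,2.3750)
o4: d²=125 > ρ²=11 → inactive
F = F_att + ΣF_rep = (1.5000,3.3750)
p' = p + 1/5·F = (-3.7000,5.6750)

Fx=1.5000 Fy=3.3750 x'=-3.7000 y'=5.6750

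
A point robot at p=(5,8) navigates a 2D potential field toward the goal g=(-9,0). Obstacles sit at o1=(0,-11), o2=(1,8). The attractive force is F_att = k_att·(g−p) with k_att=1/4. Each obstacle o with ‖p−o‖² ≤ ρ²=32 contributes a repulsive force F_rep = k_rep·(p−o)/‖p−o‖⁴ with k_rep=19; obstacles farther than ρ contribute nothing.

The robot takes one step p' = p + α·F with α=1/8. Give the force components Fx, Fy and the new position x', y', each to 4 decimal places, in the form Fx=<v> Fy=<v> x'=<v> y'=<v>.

F_att = 1/4·(g−p) = 1/4·(-14,-8) = (-3.5000,-2.0000)
o1: d²=386 > ρ²=32 → inactive
o2: d²=16 ≤ ρ²=32; F_rep = 19·(4,0)/16² = (0.2969,0.0000)
F = F_att + ΣF_rep = (-3.2031,-2.0000)
p' = p + 1/8·F = (4.5996,7.7500)

Fx=-3.2031 Fy=-2.0000 x'=4.5996 y'=7.7500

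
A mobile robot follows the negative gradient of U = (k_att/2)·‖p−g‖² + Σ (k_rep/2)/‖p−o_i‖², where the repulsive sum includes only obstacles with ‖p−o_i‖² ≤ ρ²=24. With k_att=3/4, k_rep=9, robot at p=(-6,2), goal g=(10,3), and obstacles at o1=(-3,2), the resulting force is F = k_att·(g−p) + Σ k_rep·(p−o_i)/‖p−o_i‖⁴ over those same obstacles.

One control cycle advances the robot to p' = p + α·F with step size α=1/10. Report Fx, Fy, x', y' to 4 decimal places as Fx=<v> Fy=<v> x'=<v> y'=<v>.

F_att = 3/4·(g−p) = 3/4·(16,1) = (12.0000,0.7500)
o1: d²=9 ≤ ρ²=24; F_rep = 9·(-3,0)/9² = (-0.3333,0.0000)
F = F_att + ΣF_rep = (11.6667,0.7500)
p' = p + 1/10·F = (-4.8333,2.0750)

Fx=11.6667 Fy=0.7500 x'=-4.8333 y'=2.0750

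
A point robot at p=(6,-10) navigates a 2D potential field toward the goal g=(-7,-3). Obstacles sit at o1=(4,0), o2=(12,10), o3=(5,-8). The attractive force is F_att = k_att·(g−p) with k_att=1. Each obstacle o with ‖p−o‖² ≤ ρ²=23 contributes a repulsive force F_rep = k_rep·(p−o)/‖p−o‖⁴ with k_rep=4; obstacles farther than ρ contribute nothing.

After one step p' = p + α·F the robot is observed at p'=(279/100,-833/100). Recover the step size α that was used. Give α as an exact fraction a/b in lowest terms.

α = 1/4

F_att = 1·(g−p) = 1·(-13,7) = (-13.0000,7.0000)
o1: d²=104 > ρ²=23 → inactive
o2: d²=436 > ρ²=23 → inactive
o3: d²=5 ≤ ρ²=23; F_rep = 4·(1,-2)/5² = (0.1600,-0.3200)
F = F_att + ΣF_rep = (-12.8400,6.6800)
Δp = p'−p = (-3.2100,1.6700); α = Δx/Fx = (-321/100) / (-321/25) = 1/4
check: Δy/Fy = (167/100) / (167/25) = 1/4 ✓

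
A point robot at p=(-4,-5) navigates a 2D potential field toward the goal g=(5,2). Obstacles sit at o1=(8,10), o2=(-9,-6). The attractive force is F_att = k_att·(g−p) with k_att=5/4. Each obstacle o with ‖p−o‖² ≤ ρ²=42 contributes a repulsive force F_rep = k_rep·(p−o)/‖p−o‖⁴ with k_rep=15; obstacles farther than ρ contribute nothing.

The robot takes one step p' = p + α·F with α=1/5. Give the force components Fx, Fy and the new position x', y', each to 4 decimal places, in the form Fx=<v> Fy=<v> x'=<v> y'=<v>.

F_att = 5/4·(g−p) = 5/4·(9,7) = (11.2500,8.7500)
o1: d²=369 > ρ²=42 → inactive
o2: d²=26 ≤ ρ²=42; F_rep = 15·(5,1)/26² = (0.1109,0.0222)
F = F_att + ΣF_rep = (11.3609,8.7722)
p' = p + 1/5·F = (-1.7278,-3.2456)

Fx=11.3609 Fy=8.7722 x'=-1.7278 y'=-3.2456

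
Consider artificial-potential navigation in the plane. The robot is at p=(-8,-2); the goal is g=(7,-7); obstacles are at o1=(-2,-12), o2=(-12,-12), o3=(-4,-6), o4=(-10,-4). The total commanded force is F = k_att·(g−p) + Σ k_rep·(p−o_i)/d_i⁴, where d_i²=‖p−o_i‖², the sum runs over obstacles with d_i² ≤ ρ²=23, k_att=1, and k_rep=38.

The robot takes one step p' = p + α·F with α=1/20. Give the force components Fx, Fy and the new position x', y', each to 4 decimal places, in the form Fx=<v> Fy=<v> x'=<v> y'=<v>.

Fx=16.1875 Fy=-3.8125 x'=-7.1906 y'=-2.1906

F_att = 1·(g−p) = 1·(15,-5) = (15.0000,-5.0000)
o1: d²=136 > ρ²=23 → inactive
o2: d²=116 > ρ²=23 → inactive
o3: d²=32 > ρ²=23 → inactive
o4: d²=8 ≤ ρ²=23; F_rep = 38·(2,2)/8² = (1.1875,1.1875)
F = F_att + ΣF_rep = (16.1875,-3.8125)
p' = p + 1/20·F = (-7.1906,-2.1906)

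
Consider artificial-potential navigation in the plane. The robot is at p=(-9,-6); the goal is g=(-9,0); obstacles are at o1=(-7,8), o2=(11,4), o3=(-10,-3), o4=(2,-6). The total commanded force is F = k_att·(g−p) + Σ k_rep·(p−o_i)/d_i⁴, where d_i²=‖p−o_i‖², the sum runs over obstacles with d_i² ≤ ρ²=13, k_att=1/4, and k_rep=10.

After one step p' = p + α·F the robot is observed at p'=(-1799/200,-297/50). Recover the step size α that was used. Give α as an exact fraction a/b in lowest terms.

α = 1/20

F_att = 1/4·(g−p) = 1/4·(0,6) = (0.0000,1.5000)
o1: d²=200 > ρ²=13 → inactive
o2: d²=500 > ρ²=13 → inactive
o3: d²=10 ≤ ρ²=13; F_rep = 10·(1,-3)/10² = (0.1000,-0.3000)
o4: d²=121 > ρ²=13 → inactive
F = F_att + ΣF_rep = (0.1000,1.2000)
Δp = p'−p = (0.0050,0.0600); α = Δx/Fx = (1/200) / (1/10) = 1/20
check: Δy/Fy = (3/50) / (6/5) = 1/20 ✓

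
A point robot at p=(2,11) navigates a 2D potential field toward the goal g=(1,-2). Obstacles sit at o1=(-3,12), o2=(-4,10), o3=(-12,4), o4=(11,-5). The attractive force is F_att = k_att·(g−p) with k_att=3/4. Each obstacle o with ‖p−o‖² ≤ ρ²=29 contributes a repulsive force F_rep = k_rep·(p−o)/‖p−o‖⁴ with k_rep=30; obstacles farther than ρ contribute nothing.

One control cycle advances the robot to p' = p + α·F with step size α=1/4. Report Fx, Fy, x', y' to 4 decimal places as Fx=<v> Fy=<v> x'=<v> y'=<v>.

Fx=-0.5281 Fy=-9.7944 x'=1.8680 y'=8.5514

F_att = 3/4·(g−p) = 3/4·(-1,-13) = (-0.7500,-9.7500)
o1: d²=26 ≤ ρ²=29; F_rep = 30·(5,-1)/26² = (0.2219,-0.0444)
o2: d²=37 > ρ²=29 → inactive
o3: d²=245 > ρ²=29 → inactive
o4: d²=337 > ρ²=29 → inactive
F = F_att + ΣF_rep = (-0.5281,-9.7944)
p' = p + 1/4·F = (1.8680,8.5514)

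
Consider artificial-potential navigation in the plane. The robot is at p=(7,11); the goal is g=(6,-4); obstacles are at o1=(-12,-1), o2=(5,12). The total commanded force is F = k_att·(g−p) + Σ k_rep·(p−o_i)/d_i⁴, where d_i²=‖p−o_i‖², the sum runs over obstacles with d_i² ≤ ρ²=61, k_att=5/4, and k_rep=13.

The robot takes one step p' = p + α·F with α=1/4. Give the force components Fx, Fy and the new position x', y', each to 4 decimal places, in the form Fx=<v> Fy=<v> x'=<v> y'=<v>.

F_att = 5/4·(g−p) = 5/4·(-1,-15) = (-1.2500,-18.7500)
o1: d²=505 > ρ²=61 → inactive
o2: d²=5 ≤ ρ²=61; F_rep = 13·(2,-1)/5² = (1.0400,-0.5200)
F = F_att + ΣF_rep = (-0.2100,-19.2700)
p' = p + 1/4·F = (6.9475,6.1825)

Fx=-0.2100 Fy=-19.2700 x'=6.9475 y'=6.1825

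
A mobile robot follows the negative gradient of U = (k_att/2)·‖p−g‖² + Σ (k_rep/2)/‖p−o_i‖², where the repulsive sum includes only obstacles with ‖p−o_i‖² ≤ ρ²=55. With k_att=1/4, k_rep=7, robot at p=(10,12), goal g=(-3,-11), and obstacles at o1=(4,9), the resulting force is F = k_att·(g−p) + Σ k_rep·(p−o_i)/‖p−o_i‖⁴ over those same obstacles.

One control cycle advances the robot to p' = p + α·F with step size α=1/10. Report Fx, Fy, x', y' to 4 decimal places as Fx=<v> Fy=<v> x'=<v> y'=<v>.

F_att = 1/4·(g−p) = 1/4·(-13,-23) = (-3.2500,-5.7500)
o1: d²=45 ≤ ρ²=55; F_rep = 7·(6,3)/45² = (0.0207,0.0104)
F = F_att + ΣF_rep = (-3.2293,-5.7396)
p' = p + 1/10·F = (9.6771,11.4260)

Fx=-3.2293 Fy=-5.7396 x'=9.6771 y'=11.4260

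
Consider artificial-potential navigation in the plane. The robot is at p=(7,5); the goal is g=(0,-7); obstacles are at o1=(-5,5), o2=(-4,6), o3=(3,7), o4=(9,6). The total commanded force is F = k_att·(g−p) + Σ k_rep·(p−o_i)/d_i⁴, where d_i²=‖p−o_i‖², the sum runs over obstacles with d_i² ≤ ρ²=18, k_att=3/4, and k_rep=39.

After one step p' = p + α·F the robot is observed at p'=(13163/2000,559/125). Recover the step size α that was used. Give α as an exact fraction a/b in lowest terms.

α = 1/20

F_att = 3/4·(g−p) = 3/4·(-7,-12) = (-5.2500,-9.0000)
o1: d²=144 > ρ²=18 → inactive
o2: d²=122 > ρ²=18 → inactive
o3: d²=20 > ρ²=18 → inactive
o4: d²=5 ≤ ρ²=18; F_rep = 39·(-2,-1)/5² = (-3.1200,-1.5600)
F = F_att + ΣF_rep = (-8.3700,-10.5600)
Δp = p'−p = (-0.4185,-0.5280); α = Δx/Fx = (-837/2000) / (-837/100) = 1/20
check: Δy/Fy = (-66/125) / (-264/25) = 1/20 ✓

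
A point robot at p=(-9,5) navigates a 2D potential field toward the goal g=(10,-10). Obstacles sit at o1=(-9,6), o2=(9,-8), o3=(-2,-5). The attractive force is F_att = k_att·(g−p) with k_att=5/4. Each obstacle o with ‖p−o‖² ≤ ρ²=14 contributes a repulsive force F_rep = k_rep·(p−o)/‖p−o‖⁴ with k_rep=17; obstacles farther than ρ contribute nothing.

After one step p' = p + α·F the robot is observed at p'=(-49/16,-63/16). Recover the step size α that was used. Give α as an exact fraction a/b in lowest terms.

α = 1/4

F_att = 5/4·(g−p) = 5/4·(19,-15) = (23.7500,-18.7500)
o1: d²=1 ≤ ρ²=14; F_rep = 17·(0,-1)/1² = (0.0000,-17.0000)
o2: d²=493 > ρ²=14 → inactive
o3: d²=149 > ρ²=14 → inactive
F = F_att + ΣF_rep = (23.7500,-35.7500)
Δp = p'−p = (5.9375,-8.9375); α = Δx/Fx = (95/16) / (95/4) = 1/4
check: Δy/Fy = (-143/16) / (-143/4) = 1/4 ✓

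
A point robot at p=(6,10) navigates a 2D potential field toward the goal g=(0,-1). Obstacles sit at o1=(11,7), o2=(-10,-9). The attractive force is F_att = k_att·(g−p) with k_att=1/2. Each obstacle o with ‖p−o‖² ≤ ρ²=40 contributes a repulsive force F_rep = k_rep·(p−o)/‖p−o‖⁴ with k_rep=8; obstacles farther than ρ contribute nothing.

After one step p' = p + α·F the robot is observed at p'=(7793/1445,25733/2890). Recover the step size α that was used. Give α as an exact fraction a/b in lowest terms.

F_att = 1/2·(g−p) = 1/2·(-6,-11) = (-3.0000,-5.5000)
o1: d²=34 ≤ ρ²=40; F_rep = 8·(-5,3)/34² = (-0.0346,0.0208)
o2: d²=617 > ρ²=40 → inactive
F = F_att + ΣF_rep = (-3.0346,-5.4792)
Δp = p'−p = (-0.6069,-1.0958); α = Δx/Fx = (-877/1445) / (-877/289) = 1/5
check: Δy/Fy = (-3167/2890) / (-3167/578) = 1/5 ✓

α = 1/5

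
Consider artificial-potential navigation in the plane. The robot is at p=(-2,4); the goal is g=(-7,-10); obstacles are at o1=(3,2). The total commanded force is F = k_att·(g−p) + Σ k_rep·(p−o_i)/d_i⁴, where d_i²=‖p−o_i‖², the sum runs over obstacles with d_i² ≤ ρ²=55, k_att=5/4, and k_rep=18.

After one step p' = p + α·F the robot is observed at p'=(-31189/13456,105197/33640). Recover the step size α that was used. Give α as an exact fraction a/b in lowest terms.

F_att = 5/4·(g−p) = 5/4·(-5,-14) = (-6.2500,-17.5000)
o1: d²=29 ≤ ρ²=55; F_rep = 18·(-5,2)/29² = (-0.1070,0.0428)
F = F_att + ΣF_rep = (-6.3570,-17.4572)
Δp = p'−p = (-0.3179,-0.8729); α = Δx/Fx = (-4277/13456) / (-21385/3364) = 1/20
check: Δy/Fy = (-29363/33640) / (-29363/1682) = 1/20 ✓

α = 1/20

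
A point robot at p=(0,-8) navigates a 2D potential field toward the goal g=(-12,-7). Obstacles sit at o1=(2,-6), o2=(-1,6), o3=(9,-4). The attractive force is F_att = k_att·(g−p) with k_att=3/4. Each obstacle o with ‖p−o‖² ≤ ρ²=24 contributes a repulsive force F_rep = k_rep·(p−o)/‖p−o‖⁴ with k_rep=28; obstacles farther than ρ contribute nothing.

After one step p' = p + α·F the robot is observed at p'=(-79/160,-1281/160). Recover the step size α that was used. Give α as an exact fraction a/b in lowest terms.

α = 1/20

F_att = 3/4·(g−p) = 3/4·(-12,1) = (-9.0000,0.7500)
o1: d²=8 ≤ ρ²=24; F_rep = 28·(-2,-2)/8² = (-0.8750,-0.8750)
o2: d²=197 > ρ²=24 → inactive
o3: d²=97 > ρ²=24 → inactive
F = F_att + ΣF_rep = (-9.8750,-0.1250)
Δp = p'−p = (-0.4938,-0.0063); α = Δx/Fx = (-79/160) / (-79/8) = 1/20
check: Δy/Fy = (-1/160) / (-1/8) = 1/20 ✓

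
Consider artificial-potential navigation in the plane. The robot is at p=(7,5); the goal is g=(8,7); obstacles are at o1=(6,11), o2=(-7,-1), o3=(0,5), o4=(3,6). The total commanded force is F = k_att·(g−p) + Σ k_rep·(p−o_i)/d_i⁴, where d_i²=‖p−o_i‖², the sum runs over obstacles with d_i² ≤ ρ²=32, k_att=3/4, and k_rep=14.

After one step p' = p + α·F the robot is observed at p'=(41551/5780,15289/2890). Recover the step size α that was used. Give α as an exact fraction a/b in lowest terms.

F_att = 3/4·(g−p) = 3/4·(1,2) = (0.7500,1.5000)
o1: d²=37 > ρ²=32 → inactive
o2: d²=232 > ρ²=32 → inactive
o3: d²=49 > ρ²=32 → inactive
o4: d²=17 ≤ ρ²=32; F_rep = 14·(4,-1)/17² = (0.1938,-0.0484)
F = F_att + ΣF_rep = (0.9438,1.4516)
Δp = p'−p = (0.1888,0.2903); α = Δx/Fx = (1091/5780) / (1091/1156) = 1/5
check: Δy/Fy = (839/2890) / (839/578) = 1/5 ✓

α = 1/5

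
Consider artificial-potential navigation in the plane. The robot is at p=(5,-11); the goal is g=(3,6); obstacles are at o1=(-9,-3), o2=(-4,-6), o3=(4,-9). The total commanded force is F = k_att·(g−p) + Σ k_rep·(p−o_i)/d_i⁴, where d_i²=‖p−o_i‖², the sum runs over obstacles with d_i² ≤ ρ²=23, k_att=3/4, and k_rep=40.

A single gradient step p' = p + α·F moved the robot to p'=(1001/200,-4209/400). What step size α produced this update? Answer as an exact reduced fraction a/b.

α = 1/20

F_att = 3/4·(g−p) = 3/4·(-2,17) = (-1.5000,12.7500)
o1: d²=260 > ρ²=23 → inactive
o2: d²=106 > ρ²=23 → inactive
o3: d²=5 ≤ ρ²=23; F_rep = 40·(1,-2)/5² = (1.6000,-3.2000)
F = F_att + ΣF_rep = (0.1000,9.5500)
Δp = p'−p = (0.0050,0.4775); α = Δx/Fx = (1/200) / (1/10) = 1/20
check: Δy/Fy = (191/400) / (191/20) = 1/20 ✓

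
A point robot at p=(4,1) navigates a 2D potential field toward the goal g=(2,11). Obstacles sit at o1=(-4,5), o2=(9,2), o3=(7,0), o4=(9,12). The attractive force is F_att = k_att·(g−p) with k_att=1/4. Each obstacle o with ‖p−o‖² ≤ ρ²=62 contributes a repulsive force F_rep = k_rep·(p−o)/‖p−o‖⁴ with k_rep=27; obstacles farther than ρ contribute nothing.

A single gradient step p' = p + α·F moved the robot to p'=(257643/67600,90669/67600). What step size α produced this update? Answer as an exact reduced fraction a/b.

α = 1/8

F_att = 1/4·(g−p) = 1/4·(-2,10) = (-0.5000,2.5000)
o1: d²=80 > ρ²=62 → inactive
o2: d²=26 ≤ ρ²=62; F_rep = 27·(-5,-1)/26² = (-0.1997,-0.0399)
o3: d²=10 ≤ ρ²=62; F_rep = 27·(-3,1)/10² = (-0.8100,0.2700)
o4: d²=146 > ρ²=62 → inactive
F = F_att + ΣF_rep = (-1.5097,2.7301)
Δp = p'−p = (-0.1887,0.3413); α = Δx/Fx = (-12757/67600) / (-12757/8450) = 1/8
check: Δy/Fy = (23069/67600) / (23069/8450) = 1/8 ✓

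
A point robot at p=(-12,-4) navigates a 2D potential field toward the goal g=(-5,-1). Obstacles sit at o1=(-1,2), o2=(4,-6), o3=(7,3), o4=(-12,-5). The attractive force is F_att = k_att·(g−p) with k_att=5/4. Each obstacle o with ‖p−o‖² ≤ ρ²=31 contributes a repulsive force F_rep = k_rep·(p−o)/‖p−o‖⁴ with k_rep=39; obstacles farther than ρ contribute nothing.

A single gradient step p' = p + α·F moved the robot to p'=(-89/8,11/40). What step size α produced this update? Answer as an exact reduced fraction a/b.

F_att = 5/4·(g−p) = 5/4·(7,3) = (8.7500,3.7500)
o1: d²=157 > ρ²=31 → inactive
o2: d²=260 > ρ²=31 → inactive
o3: d²=410 > ρ²=31 → inactive
o4: d²=1 ≤ ρ²=31; F_rep = 39·(0,1)/1² = (0.0000,39.0000)
F = F_att + ΣF_rep = (8.7500,42.7500)
Δp = p'−p = (0.8750,4.2750); α = Δx/Fx = (7/8) / (35/4) = 1/10
check: Δy/Fy = (171/40) / (171/4) = 1/10 ✓

α = 1/10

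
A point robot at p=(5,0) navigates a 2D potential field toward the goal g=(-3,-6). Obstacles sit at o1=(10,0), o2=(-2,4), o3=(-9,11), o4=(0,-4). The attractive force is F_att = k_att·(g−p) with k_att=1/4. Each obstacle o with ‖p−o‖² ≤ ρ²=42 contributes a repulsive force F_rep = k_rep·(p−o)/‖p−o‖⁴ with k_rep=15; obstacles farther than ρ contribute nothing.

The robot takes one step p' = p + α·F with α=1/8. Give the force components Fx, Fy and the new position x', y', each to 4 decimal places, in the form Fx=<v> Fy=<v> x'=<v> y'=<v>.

Fx=-2.0754 Fy=-1.4643 x'=4.7406 y'=-0.1830

F_att = 1/4·(g−p) = 1/4·(-8,-6) = (-2.0000,-1.5000)
o1: d²=25 ≤ ρ²=42; F_rep = 15·(-5,0)/25² = (-0.1200,0.0000)
o2: d²=65 > ρ²=42 → inactive
o3: d²=317 > ρ²=42 → inactive
o4: d²=41 ≤ ρ²=42; F_rep = 15·(5,4)/41² = (0.0446,0.0357)
F = F_att + ΣF_rep = (-2.0754,-1.4643)
p' = p + 1/8·F = (4.7406,-0.1830)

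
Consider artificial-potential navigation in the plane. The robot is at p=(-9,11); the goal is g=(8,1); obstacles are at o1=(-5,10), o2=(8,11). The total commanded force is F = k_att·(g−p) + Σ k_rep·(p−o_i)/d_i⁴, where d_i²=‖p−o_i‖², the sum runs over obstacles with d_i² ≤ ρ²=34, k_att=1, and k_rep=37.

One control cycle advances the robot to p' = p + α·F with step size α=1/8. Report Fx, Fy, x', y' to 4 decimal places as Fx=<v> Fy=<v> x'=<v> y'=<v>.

Fx=16.4879 Fy=-9.8720 x'=-6.9390 y'=9.7660

F_att = 1·(g−p) = 1·(17,-10) = (17.0000,-10.0000)
o1: d²=17 ≤ ρ²=34; F_rep = 37·(-4,1)/17² = (-0.5121,0.1280)
o2: d²=289 > ρ²=34 → inactive
F = F_att + ΣF_rep = (16.4879,-9.8720)
p' = p + 1/8·F = (-6.9390,9.7660)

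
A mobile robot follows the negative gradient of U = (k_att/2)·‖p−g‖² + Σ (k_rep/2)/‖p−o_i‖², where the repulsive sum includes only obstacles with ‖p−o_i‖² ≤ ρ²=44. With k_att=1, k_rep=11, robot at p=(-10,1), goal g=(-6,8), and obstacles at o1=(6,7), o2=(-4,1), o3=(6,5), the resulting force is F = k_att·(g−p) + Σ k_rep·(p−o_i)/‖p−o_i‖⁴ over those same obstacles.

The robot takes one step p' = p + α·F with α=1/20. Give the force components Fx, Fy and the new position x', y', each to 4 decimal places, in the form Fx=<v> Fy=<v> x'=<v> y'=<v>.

F_att = 1·(g−p) = 1·(4,7) = (4.0000,7.0000)
o1: d²=292 > ρ²=44 → inactive
o2: d²=36 ≤ ρ²=44; F_rep = 11·(-6,0)/36² = (-0.0509,0.0000)
o3: d²=272 > ρ²=44 → inactive
F = F_att + ΣF_rep = (3.9491,7.0000)
p' = p + 1/20·F = (-9.8025,1.3500)

Fx=3.9491 Fy=7.0000 x'=-9.8025 y'=1.3500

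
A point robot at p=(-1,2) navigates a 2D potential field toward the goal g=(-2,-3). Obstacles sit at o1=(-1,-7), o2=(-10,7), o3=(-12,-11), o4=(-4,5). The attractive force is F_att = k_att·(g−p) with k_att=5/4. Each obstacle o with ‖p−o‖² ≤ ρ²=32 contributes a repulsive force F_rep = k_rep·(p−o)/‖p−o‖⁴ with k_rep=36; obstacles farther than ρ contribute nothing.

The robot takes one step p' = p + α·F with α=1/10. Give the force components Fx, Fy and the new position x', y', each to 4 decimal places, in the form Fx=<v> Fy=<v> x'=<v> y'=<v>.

Fx=-0.9167 Fy=-6.5833 x'=-1.0917 y'=1.3417

F_att = 5/4·(g−p) = 5/4·(-1,-5) = (-1.2500,-6.2500)
o1: d²=81 > ρ²=32 → inactive
o2: d²=106 > ρ²=32 → inactive
o3: d²=290 > ρ²=32 → inactive
o4: d²=18 ≤ ρ²=32; F_rep = 36·(3,-3)/18² = (0.3333,-0.3333)
F = F_att + ΣF_rep = (-0.9167,-6.5833)
p' = p + 1/10·F = (-1.0917,1.3417)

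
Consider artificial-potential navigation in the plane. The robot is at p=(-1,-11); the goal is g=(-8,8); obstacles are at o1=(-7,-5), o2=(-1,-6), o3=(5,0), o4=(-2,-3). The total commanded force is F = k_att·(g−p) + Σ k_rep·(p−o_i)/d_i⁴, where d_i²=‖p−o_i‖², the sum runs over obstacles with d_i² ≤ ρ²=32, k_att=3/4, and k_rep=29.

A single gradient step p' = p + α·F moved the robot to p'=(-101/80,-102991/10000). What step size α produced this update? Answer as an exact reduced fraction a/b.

F_att = 3/4·(g−p) = 3/4·(-7,19) = (-5.2500,14.2500)
o1: d²=72 > ρ²=32 → inactive
o2: d²=25 ≤ ρ²=32; F_rep = 29·(0,-5)/25² = (0.0000,-0.2320)
o3: d²=157 > ρ²=32 → inactive
o4: d²=65 > ρ²=32 → inactive
F = F_att + ΣF_rep = (-5.2500,14.0180)
Δp = p'−p = (-0.2625,0.7009); α = Δx/Fx = (-21/80) / (-21/4) = 1/20
check: Δy/Fy = (7009/10000) / (7009/500) = 1/20 ✓

α = 1/20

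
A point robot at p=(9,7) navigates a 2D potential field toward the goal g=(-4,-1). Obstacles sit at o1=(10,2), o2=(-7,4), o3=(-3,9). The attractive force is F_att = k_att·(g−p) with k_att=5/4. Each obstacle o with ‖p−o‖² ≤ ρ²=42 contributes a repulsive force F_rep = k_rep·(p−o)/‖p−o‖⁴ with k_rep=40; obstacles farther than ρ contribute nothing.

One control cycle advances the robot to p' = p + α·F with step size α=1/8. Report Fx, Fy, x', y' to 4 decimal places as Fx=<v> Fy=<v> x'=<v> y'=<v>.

F_att = 5/4·(g−p) = 5/4·(-13,-8) = (-16.2500,-10.0000)
o1: d²=26 ≤ ρ²=42; F_rep = 40·(-1,5)/26² = (-0.0592,0.2959)
o2: d²=265 > ρ²=42 → inactive
o3: d²=148 > ρ²=42 → inactive
F = F_att + ΣF_rep = (-16.3092,-9.7041)
p' = p + 1/8·F = (6.9614,5.7870)

Fx=-16.3092 Fy=-9.7041 x'=6.9614 y'=5.7870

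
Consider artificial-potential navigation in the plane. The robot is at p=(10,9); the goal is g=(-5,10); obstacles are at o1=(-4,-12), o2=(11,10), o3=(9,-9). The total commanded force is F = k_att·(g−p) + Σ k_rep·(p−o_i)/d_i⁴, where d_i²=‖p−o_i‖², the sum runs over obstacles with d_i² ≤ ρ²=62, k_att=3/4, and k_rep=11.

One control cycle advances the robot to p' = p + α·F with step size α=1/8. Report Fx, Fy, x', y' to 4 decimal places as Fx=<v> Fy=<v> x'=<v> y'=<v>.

Fx=-14.0000 Fy=-2.0000 x'=8.2500 y'=8.7500

F_att = 3/4·(g−p) = 3/4·(-15,1) = (-11.2500,0.7500)
o1: d²=637 > ρ²=62 → inactive
o2: d²=2 ≤ ρ²=62; F_rep = 11·(-1,-1)/2² = (-2.7500,-2.7500)
o3: d²=325 > ρ²=62 → inactive
F = F_att + ΣF_rep = (-14.0000,-2.0000)
p' = p + 1/8·F = (8.2500,8.7500)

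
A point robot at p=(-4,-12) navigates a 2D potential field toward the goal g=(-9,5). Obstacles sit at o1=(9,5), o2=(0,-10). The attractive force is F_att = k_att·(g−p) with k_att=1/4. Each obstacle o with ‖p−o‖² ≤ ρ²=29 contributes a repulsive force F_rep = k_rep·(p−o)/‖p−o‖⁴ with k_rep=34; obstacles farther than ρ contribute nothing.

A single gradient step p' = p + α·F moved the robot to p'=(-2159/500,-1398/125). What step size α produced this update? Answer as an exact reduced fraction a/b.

F_att = 1/4·(g−p) = 1/4·(-5,17) = (-1.2500,4.2500)
o1: d²=458 > ρ²=29 → inactive
o2: d²=20 ≤ ρ²=29; F_rep = 34·(-4,-2)/20² = (-0.3400,-0.1700)
F = F_att + ΣF_rep = (-1.5900,4.0800)
Δp = p'−p = (-0.3180,0.8160); α = Δx/Fx = (-159/500) / (-159/100) = 1/5
check: Δy/Fy = (102/125) / (102/25) = 1/5 ✓

α = 1/5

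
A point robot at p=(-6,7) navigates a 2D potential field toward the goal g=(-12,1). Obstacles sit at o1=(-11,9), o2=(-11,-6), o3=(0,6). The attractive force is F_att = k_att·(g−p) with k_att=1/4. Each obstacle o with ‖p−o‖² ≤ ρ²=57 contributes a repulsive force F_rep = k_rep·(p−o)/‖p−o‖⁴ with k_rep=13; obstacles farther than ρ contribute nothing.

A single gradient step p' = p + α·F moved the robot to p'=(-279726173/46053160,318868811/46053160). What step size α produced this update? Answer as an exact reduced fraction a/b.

α = 1/20

F_att = 1/4·(g−p) = 1/4·(-6,-6) = (-1.5000,-1.5000)
o1: d²=29 ≤ ρ²=57; F_rep = 13·(5,-2)/29² = (0.0773,-0.0309)
o2: d²=194 > ρ²=57 → inactive
o3: d²=37 ≤ ρ²=57; F_rep = 13·(-6,1)/37² = (-0.0570,0.0095)
F = F_att + ΣF_rep = (-1.4797,-1.5214)
Δp = p'−p = (-0.0740,-0.0761); α = Δx/Fx = (-3407213/46053160) / (-3407213/2302658) = 1/20
check: Δy/Fy = (-3503309/46053160) / (-3503309/2302658) = 1/20 ✓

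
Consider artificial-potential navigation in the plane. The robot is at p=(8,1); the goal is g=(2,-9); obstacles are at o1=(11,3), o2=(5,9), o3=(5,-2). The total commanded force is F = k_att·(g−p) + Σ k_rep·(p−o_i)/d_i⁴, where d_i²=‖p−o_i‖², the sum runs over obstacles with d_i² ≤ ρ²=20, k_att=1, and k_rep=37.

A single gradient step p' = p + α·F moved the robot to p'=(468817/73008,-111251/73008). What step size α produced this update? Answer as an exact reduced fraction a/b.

α = 1/4

F_att = 1·(g−p) = 1·(-6,-10) = (-6.0000,-10.0000)
o1: d²=13 ≤ ρ²=20; F_rep = 37·(-3,-2)/13² = (-0.6568,-0.4379)
o2: d²=73 > ρ²=20 → inactive
o3: d²=18 ≤ ρ²=20; F_rep = 37·(3,3)/18² = (0.3426,0.3426)
F = F_att + ΣF_rep = (-6.3142,-10.0953)
Δp = p'−p = (-1.5786,-2.5238); α = Δx/Fx = (-115247/73008) / (-115247/18252) = 1/4
check: Δy/Fy = (-184259/73008) / (-184259/18252) = 1/4 ✓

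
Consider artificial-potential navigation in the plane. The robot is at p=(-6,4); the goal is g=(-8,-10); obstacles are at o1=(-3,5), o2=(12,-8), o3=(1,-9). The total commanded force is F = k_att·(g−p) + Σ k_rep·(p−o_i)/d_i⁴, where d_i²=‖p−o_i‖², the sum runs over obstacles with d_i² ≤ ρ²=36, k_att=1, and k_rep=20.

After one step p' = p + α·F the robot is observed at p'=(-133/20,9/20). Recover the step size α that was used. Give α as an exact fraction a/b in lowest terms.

α = 1/4

F_att = 1·(g−p) = 1·(-2,-14) = (-2.0000,-14.0000)
o1: d²=10 ≤ ρ²=36; F_rep = 20·(-3,-1)/10² = (-0.6000,-0.2000)
o2: d²=468 > ρ²=36 → inactive
o3: d²=218 > ρ²=36 → inactive
F = F_att + ΣF_rep = (-2.6000,-14.2000)
Δp = p'−p = (-0.6500,-3.5500); α = Δx/Fx = (-13/20) / (-13/5) = 1/4
check: Δy/Fy = (-71/20) / (-71/5) = 1/4 ✓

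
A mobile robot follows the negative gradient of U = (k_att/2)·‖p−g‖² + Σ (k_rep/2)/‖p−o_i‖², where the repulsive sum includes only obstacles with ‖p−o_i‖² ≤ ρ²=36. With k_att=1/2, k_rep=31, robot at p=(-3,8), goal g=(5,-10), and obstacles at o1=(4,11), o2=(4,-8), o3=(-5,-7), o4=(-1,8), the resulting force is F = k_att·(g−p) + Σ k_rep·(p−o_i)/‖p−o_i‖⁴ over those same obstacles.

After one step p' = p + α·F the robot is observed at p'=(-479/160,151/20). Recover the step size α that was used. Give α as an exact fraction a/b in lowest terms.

α = 1/20

F_att = 1/2·(g−p) = 1/2·(8,-18) = (4.0000,-9.0000)
o1: d²=58 > ρ²=36 → inactive
o2: d²=305 > ρ²=36 → inactive
o3: d²=229 > ρ²=36 → inactive
o4: d²=4 ≤ ρ²=36; F_rep = 31·(-2,0)/4² = (-3.8750,0.0000)
F = F_att + ΣF_rep = (0.1250,-9.0000)
Δp = p'−p = (0.0063,-0.4500); α = Δx/Fx = (1/160) / (1/8) = 1/20
check: Δy/Fy = (-9/20) / (-9) = 1/20 ✓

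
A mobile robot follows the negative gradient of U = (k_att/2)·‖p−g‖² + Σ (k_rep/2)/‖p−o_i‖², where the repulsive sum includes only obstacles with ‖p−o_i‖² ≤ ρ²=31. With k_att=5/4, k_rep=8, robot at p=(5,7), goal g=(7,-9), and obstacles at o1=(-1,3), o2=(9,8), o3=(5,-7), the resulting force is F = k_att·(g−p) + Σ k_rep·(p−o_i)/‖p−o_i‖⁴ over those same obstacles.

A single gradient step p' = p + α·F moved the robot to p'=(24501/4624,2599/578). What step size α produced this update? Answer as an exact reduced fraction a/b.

α = 1/8

F_att = 5/4·(g−p) = 5/4·(2,-16) = (2.5000,-20.0000)
o1: d²=52 > ρ²=31 → inactive
o2: d²=17 ≤ ρ²=31; F_rep = 8·(-4,-1)/17² = (-0.1107,-0.0277)
o3: d²=196 > ρ²=31 → inactive
F = F_att + ΣF_rep = (2.3893,-20.0277)
Δp = p'−p = (0.2987,-2.5035); α = Δx/Fx = (1381/4624) / (1381/578) = 1/8
check: Δy/Fy = (-1447/578) / (-5788/289) = 1/8 ✓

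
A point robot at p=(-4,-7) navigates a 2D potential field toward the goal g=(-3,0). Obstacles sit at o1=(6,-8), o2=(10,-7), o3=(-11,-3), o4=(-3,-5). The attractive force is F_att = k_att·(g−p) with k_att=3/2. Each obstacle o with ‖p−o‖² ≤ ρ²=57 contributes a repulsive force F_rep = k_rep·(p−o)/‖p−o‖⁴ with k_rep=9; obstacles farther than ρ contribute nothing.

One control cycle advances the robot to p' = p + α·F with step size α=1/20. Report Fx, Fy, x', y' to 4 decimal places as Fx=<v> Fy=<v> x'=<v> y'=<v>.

F_att = 3/2·(g−p) = 3/2·(1,7) = (1.5000,10.5000)
o1: d²=101 > ρ²=57 → inactive
o2: d²=196 > ρ²=57 → inactive
o3: d²=65 > ρ²=57 → inactive
o4: d²=5 ≤ ρ²=57; F_rep = 9·(-1,-2)/5² = (-0.3600,-0.7200)
F = F_att + ΣF_rep = (1.1400,9.7800)
p' = p + 1/20·F = (-3.9430,-6.5110)

Fx=1.1400 Fy=9.7800 x'=-3.9430 y'=-6.5110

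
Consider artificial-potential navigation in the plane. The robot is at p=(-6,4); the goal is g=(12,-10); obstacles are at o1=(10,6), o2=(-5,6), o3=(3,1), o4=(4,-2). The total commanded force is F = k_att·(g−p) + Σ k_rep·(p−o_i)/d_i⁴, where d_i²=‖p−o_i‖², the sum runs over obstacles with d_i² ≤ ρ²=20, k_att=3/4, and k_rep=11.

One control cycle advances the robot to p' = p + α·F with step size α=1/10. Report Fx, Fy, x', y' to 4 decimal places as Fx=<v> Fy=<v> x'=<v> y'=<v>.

F_att = 3/4·(g−p) = 3/4·(18,-14) = (13.5000,-10.5000)
o1: d²=260 > ρ²=20 → inactive
o2: d²=5 ≤ ρ²=20; F_rep = 11·(-1,-2)/5² = (-0.4400,-0.8800)
o3: d²=90 > ρ²=20 → inactive
o4: d²=136 > ρ²=20 → inactive
F = F_att + ΣF_rep = (13.0600,-11.3800)
p' = p + 1/10·F = (-4.6940,2.8620)

Fx=13.0600 Fy=-11.3800 x'=-4.6940 y'=2.8620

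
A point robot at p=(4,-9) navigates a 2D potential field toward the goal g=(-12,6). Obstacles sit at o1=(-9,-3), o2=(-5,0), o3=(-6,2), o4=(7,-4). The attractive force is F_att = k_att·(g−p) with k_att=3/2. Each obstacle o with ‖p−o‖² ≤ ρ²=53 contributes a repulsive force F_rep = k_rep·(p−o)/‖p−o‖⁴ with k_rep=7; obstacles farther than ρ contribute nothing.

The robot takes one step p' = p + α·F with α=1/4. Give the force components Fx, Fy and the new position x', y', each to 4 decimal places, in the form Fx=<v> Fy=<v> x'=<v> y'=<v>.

Fx=-24.0182 Fy=22.4697 x'=-2.0045 y'=-3.3826

F_att = 3/2·(g−p) = 3/2·(-16,15) = (-24.0000,22.5000)
o1: d²=205 > ρ²=53 → inactive
o2: d²=162 > ρ²=53 → inactive
o3: d²=221 > ρ²=53 → inactive
o4: d²=34 ≤ ρ²=53; F_rep = 7·(-3,-5)/34² = (-0.0182,-0.0303)
F = F_att + ΣF_rep = (-24.0182,22.4697)
p' = p + 1/4·F = (-2.0045,-3.3826)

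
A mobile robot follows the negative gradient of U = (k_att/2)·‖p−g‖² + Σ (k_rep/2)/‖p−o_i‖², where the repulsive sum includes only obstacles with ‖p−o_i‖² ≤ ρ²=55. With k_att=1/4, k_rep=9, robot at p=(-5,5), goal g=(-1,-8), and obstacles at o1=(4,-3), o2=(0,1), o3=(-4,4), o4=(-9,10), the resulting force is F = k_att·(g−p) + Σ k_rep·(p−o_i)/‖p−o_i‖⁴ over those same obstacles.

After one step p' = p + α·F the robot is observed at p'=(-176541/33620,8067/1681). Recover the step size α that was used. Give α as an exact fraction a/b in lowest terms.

F_att = 1/4·(g−p) = 1/4·(4,-13) = (1.0000,-3.2500)
o1: d²=145 > ρ²=55 → inactive
o2: d²=41 ≤ ρ²=55; F_rep = 9·(-5,4)/41² = (-0.0268,0.0214)
o3: d²=2 ≤ ρ²=55; F_rep = 9·(-1,1)/2² = (-2.2500,2.2500)
o4: d²=41 ≤ ρ²=55; F_rep = 9·(4,-5)/41² = (0.0214,-0.0268)
F = F_att + ΣF_rep = (-1.2554,-1.0054)
Δp = p'−p = (-0.2511,-0.2011); α = Δx/Fx = (-8441/33620) / (-8441/6724) = 1/5
check: Δy/Fy = (-338/1681) / (-1690/1681) = 1/5 ✓

α = 1/5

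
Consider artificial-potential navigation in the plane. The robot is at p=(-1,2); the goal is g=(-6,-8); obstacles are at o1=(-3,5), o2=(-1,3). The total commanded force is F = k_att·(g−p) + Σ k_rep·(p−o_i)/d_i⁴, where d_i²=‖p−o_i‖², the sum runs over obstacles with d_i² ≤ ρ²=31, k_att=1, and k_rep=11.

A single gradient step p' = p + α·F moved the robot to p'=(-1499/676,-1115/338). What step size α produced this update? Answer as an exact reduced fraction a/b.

F_att = 1·(g−p) = 1·(-5,-10) = (-5.0000,-10.0000)
o1: d²=13 ≤ ρ²=31; F_rep = 11·(2,-3)/13² = (0.1302,-0.1953)
o2: d²=1 ≤ ρ²=31; F_rep = 11·(0,-1)/1² = (0.0000,-11.0000)
F = F_att + ΣF_rep = (-4.8698,-21.1953)
Δp = p'−p = (-1.2175,-5.2988); α = Δx/Fx = (-823/676) / (-823/169) = 1/4
check: Δy/Fy = (-1791/338) / (-3582/169) = 1/4 ✓

α = 1/4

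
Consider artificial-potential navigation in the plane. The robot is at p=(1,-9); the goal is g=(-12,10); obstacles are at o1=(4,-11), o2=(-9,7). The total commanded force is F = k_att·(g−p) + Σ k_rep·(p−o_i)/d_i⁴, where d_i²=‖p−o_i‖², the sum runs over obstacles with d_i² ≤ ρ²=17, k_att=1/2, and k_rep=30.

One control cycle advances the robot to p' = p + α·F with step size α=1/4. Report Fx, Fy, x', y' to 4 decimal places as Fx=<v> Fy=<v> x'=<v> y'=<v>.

Fx=-7.0325 Fy=9.8550 x'=-0.7581 y'=-6.5362

F_att = 1/2·(g−p) = 1/2·(-13,19) = (-6.5000,9.5000)
o1: d²=13 ≤ ρ²=17; F_rep = 30·(-3,2)/13² = (-0.5325,0.3550)
o2: d²=356 > ρ²=17 → inactive
F = F_att + ΣF_rep = (-7.0325,9.8550)
p' = p + 1/4·F = (-0.7581,-6.5362)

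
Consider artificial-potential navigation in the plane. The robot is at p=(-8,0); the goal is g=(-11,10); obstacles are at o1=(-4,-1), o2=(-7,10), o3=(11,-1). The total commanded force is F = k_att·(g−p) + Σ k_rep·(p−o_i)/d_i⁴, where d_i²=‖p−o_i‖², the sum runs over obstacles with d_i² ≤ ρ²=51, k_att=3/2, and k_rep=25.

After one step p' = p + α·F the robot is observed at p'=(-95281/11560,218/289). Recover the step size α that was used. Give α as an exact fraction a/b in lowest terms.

α = 1/20

F_att = 3/2·(g−p) = 3/2·(-3,10) = (-4.5000,15.0000)
o1: d²=17 ≤ ρ²=51; F_rep = 25·(-4,1)/17² = (-0.3460,0.0865)
o2: d²=101 > ρ²=51 → inactive
o3: d²=362 > ρ²=51 → inactive
F = F_att + ΣF_rep = (-4.8460,15.0865)
Δp = p'−p = (-0.2423,0.7543); α = Δx/Fx = (-2801/11560) / (-2801/578) = 1/20
check: Δy/Fy = (218/289) / (4360/289) = 1/20 ✓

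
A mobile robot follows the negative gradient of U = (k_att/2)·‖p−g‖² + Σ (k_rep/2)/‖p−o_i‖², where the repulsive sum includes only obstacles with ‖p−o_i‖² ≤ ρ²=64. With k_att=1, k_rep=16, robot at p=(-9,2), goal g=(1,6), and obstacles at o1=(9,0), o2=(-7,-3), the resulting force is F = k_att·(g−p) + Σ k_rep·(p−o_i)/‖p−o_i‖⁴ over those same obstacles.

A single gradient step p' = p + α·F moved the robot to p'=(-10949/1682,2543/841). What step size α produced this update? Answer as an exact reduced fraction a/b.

α = 1/4

F_att = 1·(g−p) = 1·(10,4) = (10.0000,4.0000)
o1: d²=328 > ρ²=64 → inactive
o2: d²=29 ≤ ρ²=64; F_rep = 16·(-2,5)/29² = (-0.0380,0.0951)
F = F_att + ΣF_rep = (9.9620,4.0951)
Δp = p'−p = (2.4905,1.0238); α = Δx/Fx = (4189/1682) / (8378/841) = 1/4
check: Δy/Fy = (861/841) / (3444/841) = 1/4 ✓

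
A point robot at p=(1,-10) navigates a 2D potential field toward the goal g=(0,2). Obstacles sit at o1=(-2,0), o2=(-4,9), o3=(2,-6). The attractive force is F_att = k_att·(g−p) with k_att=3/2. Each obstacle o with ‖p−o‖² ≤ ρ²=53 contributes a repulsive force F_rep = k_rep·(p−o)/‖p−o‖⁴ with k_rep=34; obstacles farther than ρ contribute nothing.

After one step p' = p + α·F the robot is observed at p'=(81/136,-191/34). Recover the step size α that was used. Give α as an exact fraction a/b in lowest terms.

α = 1/4

F_att = 3/2·(g−p) = 3/2·(-1,12) = (-1.5000,18.0000)
o1: d²=109 > ρ²=53 → inactive
o2: d²=386 > ρ²=53 → inactive
o3: d²=17 ≤ ρ²=53; F_rep = 34·(-1,-4)/17² = (-0.1176,-0.4706)
F = F_att + ΣF_rep = (-1.6176,17.5294)
Δp = p'−p = (-0.4044,4.3824); α = Δx/Fx = (-55/136) / (-55/34) = 1/4
check: Δy/Fy = (149/34) / (298/17) = 1/4 ✓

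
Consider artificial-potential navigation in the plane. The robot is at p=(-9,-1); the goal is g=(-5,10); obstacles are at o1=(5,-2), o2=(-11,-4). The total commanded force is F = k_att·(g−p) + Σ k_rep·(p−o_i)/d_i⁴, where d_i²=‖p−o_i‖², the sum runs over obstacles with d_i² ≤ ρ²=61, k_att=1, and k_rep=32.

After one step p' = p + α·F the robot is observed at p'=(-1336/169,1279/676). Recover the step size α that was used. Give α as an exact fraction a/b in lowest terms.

F_att = 1·(g−p) = 1·(4,11) = (4.0000,11.0000)
o1: d²=197 > ρ²=61 → inactive
o2: d²=13 ≤ ρ²=61; F_rep = 32·(2,3)/13² = (0.3787,0.5680)
F = F_att + ΣF_rep = (4.3787,11.5680)
Δp = p'−p = (1.0947,2.8920); α = Δx/Fx = (185/169) / (740/169) = 1/4
check: Δy/Fy = (1955/676) / (1955/169) = 1/4 ✓

α = 1/4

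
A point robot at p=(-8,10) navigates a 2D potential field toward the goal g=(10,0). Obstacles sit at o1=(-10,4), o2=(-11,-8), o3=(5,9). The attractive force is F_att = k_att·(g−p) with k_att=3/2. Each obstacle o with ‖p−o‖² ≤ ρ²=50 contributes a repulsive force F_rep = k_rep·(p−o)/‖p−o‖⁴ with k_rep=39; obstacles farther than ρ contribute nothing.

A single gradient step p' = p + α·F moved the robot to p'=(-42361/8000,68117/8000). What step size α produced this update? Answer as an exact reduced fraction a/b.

F_att = 3/2·(g−p) = 3/2·(18,-10) = (27.0000,-15.0000)
o1: d²=40 ≤ ρ²=50; F_rep = 39·(2,6)/40² = (0.0488,0.1462)
o2: d²=333 > ρ²=50 → inactive
o3: d²=170 > ρ²=50 → inactive
F = F_att + ΣF_rep = (27.0487,-14.8537)
Δp = p'−p = (2.7049,-1.4854); α = Δx/Fx = (21639/8000) / (21639/800) = 1/10
check: Δy/Fy = (-11883/8000) / (-11883/800) = 1/10 ✓

α = 1/10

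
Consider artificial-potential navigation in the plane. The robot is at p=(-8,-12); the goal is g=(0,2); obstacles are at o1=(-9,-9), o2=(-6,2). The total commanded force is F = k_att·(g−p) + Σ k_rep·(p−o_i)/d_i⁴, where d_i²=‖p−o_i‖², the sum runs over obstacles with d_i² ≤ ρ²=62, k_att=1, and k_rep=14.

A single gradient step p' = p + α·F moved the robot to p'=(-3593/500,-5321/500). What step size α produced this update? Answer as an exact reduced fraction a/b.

F_att = 1·(g−p) = 1·(8,14) = (8.0000,14.0000)
o1: d²=10 ≤ ρ²=62; F_rep = 14·(1,-3)/10² = (0.1400,-0.4200)
o2: d²=200 > ρ²=62 → inactive
F = F_att + ΣF_rep = (8.1400,13.5800)
Δp = p'−p = (0.8140,1.3580); α = Δx/Fx = (407/500) / (407/50) = 1/10
check: Δy/Fy = (679/500) / (679/50) = 1/10 ✓

α = 1/10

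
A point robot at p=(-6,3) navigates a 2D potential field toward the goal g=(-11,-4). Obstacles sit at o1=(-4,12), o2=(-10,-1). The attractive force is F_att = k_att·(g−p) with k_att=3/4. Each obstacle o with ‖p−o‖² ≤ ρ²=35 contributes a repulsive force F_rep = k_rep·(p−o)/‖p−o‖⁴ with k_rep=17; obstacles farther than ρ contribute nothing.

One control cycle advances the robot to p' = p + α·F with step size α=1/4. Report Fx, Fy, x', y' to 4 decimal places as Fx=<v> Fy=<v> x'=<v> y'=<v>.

F_att = 3/4·(g−p) = 3/4·(-5,-7) = (-3.7500,-5.2500)
o1: d²=85 > ρ²=35 → inactive
o2: d²=32 ≤ ρ²=35; F_rep = 17·(4,4)/32² = (0.0664,0.0664)
F = F_att + ΣF_rep = (-3.6836,-5.1836)
p' = p + 1/4·F = (-6.9209,1.7041)

Fx=-3.6836 Fy=-5.1836 x'=-6.9209 y'=1.7041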